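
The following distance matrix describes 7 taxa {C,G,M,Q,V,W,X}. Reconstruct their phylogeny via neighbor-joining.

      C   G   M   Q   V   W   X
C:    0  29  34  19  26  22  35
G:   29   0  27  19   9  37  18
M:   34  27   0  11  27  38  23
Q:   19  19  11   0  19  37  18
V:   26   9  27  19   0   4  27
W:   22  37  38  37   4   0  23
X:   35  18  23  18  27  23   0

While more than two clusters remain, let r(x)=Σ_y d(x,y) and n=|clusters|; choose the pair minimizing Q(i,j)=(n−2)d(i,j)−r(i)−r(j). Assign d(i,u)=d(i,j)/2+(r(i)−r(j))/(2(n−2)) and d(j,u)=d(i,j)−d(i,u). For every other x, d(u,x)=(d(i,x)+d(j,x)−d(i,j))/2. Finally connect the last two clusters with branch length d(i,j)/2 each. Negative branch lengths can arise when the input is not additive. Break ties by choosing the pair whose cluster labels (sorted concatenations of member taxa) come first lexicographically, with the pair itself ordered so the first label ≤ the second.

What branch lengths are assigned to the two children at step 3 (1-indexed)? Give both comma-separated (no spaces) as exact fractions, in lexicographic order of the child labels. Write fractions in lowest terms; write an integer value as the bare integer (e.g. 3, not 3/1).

1. join V+W (d=4, Q=-253) ⇒ VW; edges |V|=-29/10, |W|=69/10
  updated: d(C,VW)=22, d(G,VW)=21, d(M,VW)=61/2, d(Q,VW)=26, d(VW,X)=23
2. join M+Q (d=11, Q=-349/2) ⇒ MQ; edges |M|=153/16, |Q|=23/16
  updated: d(C,MQ)=21, d(G,MQ)=35/2, d(MQ,VW)=91/4, d(MQ,X)=15
3. join C+VW (d=22, Q=-519/4) ⇒ CVW; edges |C|=337/24, |VW|=191/24
  updated: d(CVW,G)=14, d(CVW,MQ)=87/8, d(CVW,X)=18
4. join CVW+MQ (d=87/8, Q=-129/2) ⇒ CMQVW; edges |CVW|=85/16, |MQ|=89/16
  updated: d(CMQVW,G)=165/16, d(CMQVW,X)=177/16
5. join CMQVW+G (d=165/16, Q=-315/8) ⇒ CGMQVW; edges |CMQVW|=27/16, |G|=69/8
  updated: d(CGMQVW,X)=75/8
6. join CGMQVW+X (d=75/8) ⇒ CGMQVWX; edges |CGMQVW|=75/16, |X|=75/16
final tree: ((((C:337/24,(V:-29/10,W:69/10):191/24):85/16,(M:153/16,Q:23/16):89/16):27/16,G:69/8):75/16,X:75/16)
total length: 1081/16

337/24,191/24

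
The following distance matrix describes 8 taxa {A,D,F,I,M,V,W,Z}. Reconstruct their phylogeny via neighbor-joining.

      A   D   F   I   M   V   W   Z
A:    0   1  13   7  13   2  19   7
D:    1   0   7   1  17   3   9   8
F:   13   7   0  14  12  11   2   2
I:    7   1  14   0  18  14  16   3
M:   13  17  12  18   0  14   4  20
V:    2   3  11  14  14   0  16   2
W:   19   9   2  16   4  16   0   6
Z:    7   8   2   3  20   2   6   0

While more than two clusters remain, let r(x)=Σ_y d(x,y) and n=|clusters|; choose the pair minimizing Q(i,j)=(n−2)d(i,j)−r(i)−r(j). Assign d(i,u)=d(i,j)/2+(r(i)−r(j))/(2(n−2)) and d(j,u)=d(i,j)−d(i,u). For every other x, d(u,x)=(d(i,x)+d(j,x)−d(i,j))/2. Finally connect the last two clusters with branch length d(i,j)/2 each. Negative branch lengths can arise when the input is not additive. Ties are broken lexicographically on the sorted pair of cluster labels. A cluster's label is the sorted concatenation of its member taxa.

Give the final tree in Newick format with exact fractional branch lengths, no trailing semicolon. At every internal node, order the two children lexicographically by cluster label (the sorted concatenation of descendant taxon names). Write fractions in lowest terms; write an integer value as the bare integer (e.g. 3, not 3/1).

(((A:11/16,V:21/16):17/8,(D:-27/16,I:43/16):21/8):9/8,((F:4/5,(M:25/6,W:-1/6):21/5):109/24,Z:-13/24):9/8)

1. join M+W (d=4, Q=-146) ⇒ MW; edges |M|=25/6, |W|=-1/6
  updated: d(A,MW)=14, d(D,MW)=11, d(F,MW)=5, d(I,MW)=15, d(MW,V)=13, d(MW,Z)=11
2. join F+MW (d=5, Q=-96) ⇒ FMW; edges |F|=4/5, |MW|=21/5
  updated: d(A,FMW)=11, d(D,FMW)=13/2, d(FMW,I)=12, d(FMW,V)=19/2, d(FMW,Z)=4
3. join D+I (d=1, Q=-105/2) ⇒ DI; edges |D|=-27/16, |I|=43/16
  updated: d(A,DI)=7/2, d(DI,FMW)=35/4, d(DI,V)=8, d(DI,Z)=5
4. join FMW+Z (d=4, Q=-157/4) ⇒ FMWZ; edges |FMW|=109/24, |Z|=-13/24
  updated: d(A,FMWZ)=7, d(DI,FMWZ)=39/8, d(FMWZ,V)=15/4
5. join A+V (d=2, Q=-89/4) ⇒ AV; edges |A|=11/16, |V|=21/16
  updated: d(AV,DI)=19/4, d(AV,FMWZ)=35/8
6. join AV+DI (d=19/4, Q=-14) ⇒ ADIV; edges |AV|=17/8, |DI|=21/8
  updated: d(ADIV,FMWZ)=9/4
7. join ADIV+FMWZ (d=9/4) ⇒ ADFIMVWZ; edges |ADIV|=9/8, |FMWZ|=9/8
final tree: (((A:11/16,V:21/16):17/8,(D:-27/16,I:43/16):21/8):9/8,((F:4/5,(M:25/6,W:-1/6):21/5):109/24,Z:-13/24):9/8)
total length: 23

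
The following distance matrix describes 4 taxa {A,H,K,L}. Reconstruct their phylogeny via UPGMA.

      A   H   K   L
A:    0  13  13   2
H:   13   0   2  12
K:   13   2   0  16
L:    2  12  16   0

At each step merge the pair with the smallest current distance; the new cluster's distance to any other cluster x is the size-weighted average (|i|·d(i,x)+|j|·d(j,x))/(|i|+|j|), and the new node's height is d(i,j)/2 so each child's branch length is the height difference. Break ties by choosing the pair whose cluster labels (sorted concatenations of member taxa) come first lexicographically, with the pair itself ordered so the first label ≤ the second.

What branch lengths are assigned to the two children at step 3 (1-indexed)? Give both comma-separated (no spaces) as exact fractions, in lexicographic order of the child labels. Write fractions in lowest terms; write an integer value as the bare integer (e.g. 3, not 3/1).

23/4,23/4

iteration 1: select A,L (d=2); attach at lengths (1, 1); label the merged cluster AL
  updated: d(AL,H)=25/2, d(AL,K)=29/2
iteration 2: select H,K (d=2); attach at lengths (1, 1); label the merged cluster HK
  updated: d(AL,HK)=27/2
iteration 3: select AL,HK (d=27/2); attach at lengths (23/4, 23/4); label the merged cluster AHKL
final tree: ((A:1,L:1):23/4,(H:1,K:1):23/4)
total length: 31/2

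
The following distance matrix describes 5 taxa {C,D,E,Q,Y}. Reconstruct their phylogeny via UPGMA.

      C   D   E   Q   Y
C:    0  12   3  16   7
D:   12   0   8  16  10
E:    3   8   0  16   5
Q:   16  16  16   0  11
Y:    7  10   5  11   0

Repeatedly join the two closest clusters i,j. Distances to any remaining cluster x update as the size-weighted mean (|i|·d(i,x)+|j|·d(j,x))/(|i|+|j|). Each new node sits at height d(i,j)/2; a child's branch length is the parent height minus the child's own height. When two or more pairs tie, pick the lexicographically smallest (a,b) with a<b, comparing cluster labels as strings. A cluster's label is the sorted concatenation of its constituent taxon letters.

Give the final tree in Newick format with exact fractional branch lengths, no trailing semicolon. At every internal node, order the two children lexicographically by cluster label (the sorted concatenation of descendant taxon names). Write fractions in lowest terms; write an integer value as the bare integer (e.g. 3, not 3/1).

iteration 1: select C,E (d=3); attach at lengths (3/2, 3/2); label the merged cluster CE
  updated: d(CE,D)=10, d(CE,Q)=16, d(CE,Y)=6
iteration 2: select CE,Y (d=6); attach at lengths (3/2, 3); label the merged cluster CEY
  updated: d(CEY,D)=10, d(CEY,Q)=43/3
iteration 3: select CEY,D (d=10); attach at lengths (2, 5); label the merged cluster CDEY
  updated: d(CDEY,Q)=59/4
iteration 4: select CDEY,Q (d=59/4); attach at lengths (19/8, 59/8); label the merged cluster CDEQY
final tree: ((((C:3/2,E:3/2):3/2,Y:3):2,D:5):19/8,Q:59/8)
total length: 97/4

((((C:3/2,E:3/2):3/2,Y:3):2,D:5):19/8,Q:59/8)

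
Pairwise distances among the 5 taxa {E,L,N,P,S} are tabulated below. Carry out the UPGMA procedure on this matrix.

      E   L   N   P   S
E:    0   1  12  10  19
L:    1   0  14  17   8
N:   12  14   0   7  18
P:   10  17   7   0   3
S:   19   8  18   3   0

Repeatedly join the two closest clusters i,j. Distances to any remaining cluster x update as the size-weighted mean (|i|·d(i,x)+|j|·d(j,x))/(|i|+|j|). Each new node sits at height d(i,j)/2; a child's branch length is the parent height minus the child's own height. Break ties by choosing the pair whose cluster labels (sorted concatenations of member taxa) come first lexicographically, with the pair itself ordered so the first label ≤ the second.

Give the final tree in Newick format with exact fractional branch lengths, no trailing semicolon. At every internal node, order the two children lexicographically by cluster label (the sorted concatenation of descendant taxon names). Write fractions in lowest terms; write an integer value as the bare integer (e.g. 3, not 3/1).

((E:1/2,L:1/2):37/6,(N:25/4,(P:3/2,S:3/2):19/4):5/12)

iteration 1: select E,L (d=1); attach at lengths (1/2, 1/2); label the merged cluster EL
  updated: d(EL,N)=13, d(EL,P)=27/2, d(EL,S)=27/2
iteration 2: select P,S (d=3); attach at lengths (3/2, 3/2); label the merged cluster PS
  updated: d(EL,PS)=27/2, d(N,PS)=25/2
iteration 3: select N,PS (d=25/2); attach at lengths (25/4, 19/4); label the merged cluster NPS
  updated: d(EL,NPS)=40/3
iteration 4: select EL,NPS (d=40/3); attach at lengths (37/6, 5/12); label the merged cluster ELNPS
final tree: ((E:1/2,L:1/2):37/6,(N:25/4,(P:3/2,S:3/2):19/4):5/12)
total length: 259/12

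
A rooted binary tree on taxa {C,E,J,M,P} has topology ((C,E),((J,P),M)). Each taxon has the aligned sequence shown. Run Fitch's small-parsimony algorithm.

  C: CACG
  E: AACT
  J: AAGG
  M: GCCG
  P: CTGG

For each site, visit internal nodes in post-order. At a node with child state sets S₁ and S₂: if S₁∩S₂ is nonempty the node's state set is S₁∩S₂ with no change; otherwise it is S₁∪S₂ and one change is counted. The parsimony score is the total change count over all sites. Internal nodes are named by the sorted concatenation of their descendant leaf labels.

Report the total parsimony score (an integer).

7

CE@0: {C} ∪ {A} = {A,C} (union, +1)
JP@0: {A} ∪ {C} = {A,C} (union, +1)
JMP@0: {A,C} ∪ {G} = {A,C,G} (union, +1)
CEJMP@0: {A,C} ∩ {A,C,G} = {A,C} (intersection, +0)
CE@1: {A} ∩ {A} = {A} (intersection, +0)
JP@1: {A} ∪ {T} = {A,T} (union, +1)
JMP@1: {A,T} ∪ {C} = {A,C,T} (union, +1)
CEJMP@1: {A} ∩ {A,C,T} = {A} (intersection, +0)
CE@2: {C} ∩ {C} = {C} (intersection, +0)
JP@2: {G} ∩ {G} = {G} (intersection, +0)
JMP@2: {G} ∪ {C} = {C,G} (union, +1)
CEJMP@2: {C} ∩ {C,G} = {C} (intersection, +0)
CE@3: {G} ∪ {T} = {G,T} (union, +1)
JP@3: {G} ∩ {G} = {G} (intersection, +0)
JMP@3: {G} ∩ {G} = {G} (intersection, +0)
CEJMP@3: {G,T} ∩ {G} = {G} (intersection, +0)
per-site changes: [3, 2, 1, 1]; total = 7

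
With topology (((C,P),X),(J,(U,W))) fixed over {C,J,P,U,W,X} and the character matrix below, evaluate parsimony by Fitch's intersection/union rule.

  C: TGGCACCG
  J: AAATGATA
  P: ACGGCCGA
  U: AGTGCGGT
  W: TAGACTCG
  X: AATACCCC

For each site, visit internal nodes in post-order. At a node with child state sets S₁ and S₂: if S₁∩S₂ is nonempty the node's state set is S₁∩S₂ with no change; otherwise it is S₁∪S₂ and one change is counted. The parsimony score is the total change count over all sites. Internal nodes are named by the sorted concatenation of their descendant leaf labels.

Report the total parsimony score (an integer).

[col 0] CP: children C:{T}, P:{A} ∪→ {A,T}; cost 1
[col 0] CPX: children CP:{A,T}, X:{A} ∩→ {A}; cost 0
[col 0] UW: children U:{A}, W:{T} ∪→ {A,T}; cost 1
[col 0] JUW: children J:{A}, UW:{A,T} ∩→ {A}; cost 0
[col 0] CJPUWX: children CPX:{A}, JUW:{A} ∩→ {A}; cost 0
[col 1] CP: children C:{G}, P:{C} ∪→ {C,G}; cost 1
[col 1] CPX: children CP:{C,G}, X:{A} ∪→ {A,C,G}; cost 1
[col 1] UW: children U:{G}, W:{A} ∪→ {A,G}; cost 1
[col 1] JUW: children J:{A}, UW:{A,G} ∩→ {A}; cost 0
[col 1] CJPUWX: children CPX:{A,C,G}, JUW:{A} ∩→ {A}; cost 0
[col 2] CP: children C:{G}, P:{G} ∩→ {G}; cost 0
[col 2] CPX: children CP:{G}, X:{T} ∪→ {G,T}; cost 1
[col 2] UW: children U:{T}, W:{G} ∪→ {G,T}; cost 1
[col 2] JUW: children J:{A}, UW:{G,T} ∪→ {A,G,T}; cost 1
[col 2] CJPUWX: children CPX:{G,T}, JUW:{A,G,T} ∩→ {G,T}; cost 0
[col 3] CP: children C:{C}, P:{G} ∪→ {C,G}; cost 1
[col 3] CPX: children CP:{C,G}, X:{A} ∪→ {A,C,G}; cost 1
[col 3] UW: children U:{G}, W:{A} ∪→ {A,G}; cost 1
[col 3] JUW: children J:{T}, UW:{A,G} ∪→ {A,G,T}; cost 1
[col 3] CJPUWX: children CPX:{A,C,G}, JUW:{A,G,T} ∩→ {A,G}; cost 0
[col 4] CP: children C:{A}, P:{C} ∪→ {A,C}; cost 1
[col 4] CPX: children CP:{A,C}, X:{C} ∩→ {C}; cost 0
[col 4] UW: children U:{C}, W:{C} ∩→ {C}; cost 0
[col 4] JUW: children J:{G}, UW:{C} ∪→ {C,G}; cost 1
[col 4] CJPUWX: children CPX:{C}, JUW:{C,G} ∩→ {C}; cost 0
[col 5] CP: children C:{C}, P:{C} ∩→ {C}; cost 0
[col 5] CPX: children CP:{C}, X:{C} ∩→ {C}; cost 0
[col 5] UW: children U:{G}, W:{T} ∪→ {G,T}; cost 1
[col 5] JUW: children J:{A}, UW:{G,T} ∪→ {A,G,T}; cost 1
[col 5] CJPUWX: children CPX:{C}, JUW:{A,G,T} ∪→ {A,C,G,T}; cost 1
[col 6] CP: children C:{C}, P:{G} ∪→ {C,G}; cost 1
[col 6] CPX: children CP:{C,G}, X:{C} ∩→ {C}; cost 0
[col 6] UW: children U:{G}, W:{C} ∪→ {C,G}; cost 1
[col 6] JUW: children J:{T}, UW:{C,G} ∪→ {C,G,T}; cost 1
[col 6] CJPUWX: children CPX:{C}, JUW:{C,G,T} ∩→ {C}; cost 0
[col 7] CP: children C:{G}, P:{A} ∪→ {A,G}; cost 1
[col 7] CPX: children CP:{A,G}, X:{C} ∪→ {A,C,G}; cost 1
[col 7] UW: children U:{T}, W:{G} ∪→ {G,T}; cost 1
[col 7] JUW: children J:{A}, UW:{G,T} ∪→ {A,G,T}; cost 1
[col 7] CJPUWX: children CPX:{A,C,G}, JUW:{A,G,T} ∩→ {A,G}; cost 0
per-site changes: [2, 3, 3, 4, 2, 3, 3, 4]; total = 24

24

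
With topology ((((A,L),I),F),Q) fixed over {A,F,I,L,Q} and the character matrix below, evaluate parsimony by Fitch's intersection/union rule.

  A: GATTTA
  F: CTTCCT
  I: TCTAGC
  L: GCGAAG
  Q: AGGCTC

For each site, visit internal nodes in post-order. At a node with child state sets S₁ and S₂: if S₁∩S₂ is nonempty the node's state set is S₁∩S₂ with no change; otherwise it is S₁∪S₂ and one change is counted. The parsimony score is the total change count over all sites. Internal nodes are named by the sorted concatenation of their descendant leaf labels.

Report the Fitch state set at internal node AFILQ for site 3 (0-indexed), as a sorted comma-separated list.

site 0, node AL: A={G} ∩ L={G} → {G} (+0)
site 0, node AIL: AL={G} ∪ I={T} → {G,T} (+1)
site 0, node AFIL: AIL={G,T} ∪ F={C} → {C,G,T} (+1)
site 0, node AFILQ: AFIL={C,G,T} ∪ Q={A} → {A,C,G,T} (+1)
site 1, node AL: A={A} ∪ L={C} → {A,C} (+1)
site 1, node AIL: AL={A,C} ∩ I={C} → {C} (+0)
site 1, node AFIL: AIL={C} ∪ F={T} → {C,T} (+1)
site 1, node AFILQ: AFIL={C,T} ∪ Q={G} → {C,G,T} (+1)
site 2, node AL: A={T} ∪ L={G} → {G,T} (+1)
site 2, node AIL: AL={G,T} ∩ I={T} → {T} (+0)
site 2, node AFIL: AIL={T} ∩ F={T} → {T} (+0)
site 2, node AFILQ: AFIL={T} ∪ Q={G} → {G,T} (+1)
site 3, node AL: A={T} ∪ L={A} → {A,T} (+1)
site 3, node AIL: AL={A,T} ∩ I={A} → {A} (+0)
site 3, node AFIL: AIL={A} ∪ F={C} → {A,C} (+1)
site 3, node AFILQ: AFIL={A,C} ∩ Q={C} → {C} (+0)
site 4, node AL: A={T} ∪ L={A} → {A,T} (+1)
site 4, node AIL: AL={A,T} ∪ I={G} → {A,G,T} (+1)
site 4, node AFIL: AIL={A,G,T} ∪ F={C} → {A,C,G,T} (+1)
site 4, node AFILQ: AFIL={A,C,G,T} ∩ Q={T} → {T} (+0)
site 5, node AL: A={A} ∪ L={G} → {A,G} (+1)
site 5, node AIL: AL={A,G} ∪ I={C} → {A,C,G} (+1)
site 5, node AFIL: AIL={A,C,G} ∪ F={T} → {A,C,G,T} (+1)
site 5, node AFILQ: AFIL={A,C,G,T} ∩ Q={C} → {C} (+0)
per-site changes: [3, 3, 2, 2, 3, 3]; total = 16

C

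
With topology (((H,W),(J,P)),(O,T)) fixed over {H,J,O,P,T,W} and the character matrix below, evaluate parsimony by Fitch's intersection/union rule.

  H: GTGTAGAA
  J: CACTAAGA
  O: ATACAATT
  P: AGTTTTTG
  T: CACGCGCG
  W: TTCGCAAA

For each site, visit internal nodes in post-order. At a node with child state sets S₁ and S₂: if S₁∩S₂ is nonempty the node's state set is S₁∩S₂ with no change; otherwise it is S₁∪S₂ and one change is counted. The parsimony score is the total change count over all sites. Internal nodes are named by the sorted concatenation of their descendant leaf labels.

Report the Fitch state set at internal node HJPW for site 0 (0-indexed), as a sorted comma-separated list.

HW@0: {G} ∪ {T} = {G,T} (union, +1)
JP@0: {C} ∪ {A} = {A,C} (union, +1)
HJPW@0: {G,T} ∪ {A,C} = {A,C,G,T} (union, +1)
OT@0: {A} ∪ {C} = {A,C} (union, +1)
HJOPTW@0: {A,C,G,T} ∩ {A,C} = {A,C} (intersection, +0)
HW@1: {T} ∩ {T} = {T} (intersection, +0)
JP@1: {A} ∪ {G} = {A,G} (union, +1)
HJPW@1: {T} ∪ {A,G} = {A,G,T} (union, +1)
OT@1: {T} ∪ {A} = {A,T} (union, +1)
HJOPTW@1: {A,G,T} ∩ {A,T} = {A,T} (intersection, +0)
HW@2: {G} ∪ {C} = {C,G} (union, +1)
JP@2: {C} ∪ {T} = {C,T} (union, +1)
HJPW@2: {C,G} ∩ {C,T} = {C} (intersection, +0)
OT@2: {A} ∪ {C} = {A,C} (union, +1)
HJOPTW@2: {C} ∩ {A,C} = {C} (intersection, +0)
HW@3: {T} ∪ {G} = {G,T} (union, +1)
JP@3: {T} ∩ {T} = {T} (intersection, +0)
HJPW@3: {G,T} ∩ {T} = {T} (intersection, +0)
OT@3: {C} ∪ {G} = {C,G} (union, +1)
HJOPTW@3: {T} ∪ {C,G} = {C,G,T} (union, +1)
HW@4: {A} ∪ {C} = {A,C} (union, +1)
JP@4: {A} ∪ {T} = {A,T} (union, +1)
HJPW@4: {A,C} ∩ {A,T} = {A} (intersection, +0)
OT@4: {A} ∪ {C} = {A,C} (union, +1)
HJOPTW@4: {A} ∩ {A,C} = {A} (intersection, +0)
HW@5: {G} ∪ {A} = {A,G} (union, +1)
JP@5: {A} ∪ {T} = {A,T} (union, +1)
HJPW@5: {A,G} ∩ {A,T} = {A} (intersection, +0)
OT@5: {A} ∪ {G} = {A,G} (union, +1)
HJOPTW@5: {A} ∩ {A,G} = {A} (intersection, +0)
HW@6: {A} ∩ {A} = {A} (intersection, +0)
JP@6: {G} ∪ {T} = {G,T} (union, +1)
HJPW@6: {A} ∪ {G,T} = {A,G,T} (union, +1)
OT@6: {T} ∪ {C} = {C,T} (union, +1)
HJOPTW@6: {A,G,T} ∩ {C,T} = {T} (intersection, +0)
HW@7: {A} ∩ {A} = {A} (intersection, +0)
JP@7: {A} ∪ {G} = {A,G} (union, +1)
HJPW@7: {A} ∩ {A,G} = {A} (intersection, +0)
OT@7: {T} ∪ {G} = {G,T} (union, +1)
HJOPTW@7: {A} ∪ {G,T} = {A,G,T} (union, +1)
per-site changes: [4, 3, 3, 3, 3, 3, 3, 3]; total = 25

A,C,G,T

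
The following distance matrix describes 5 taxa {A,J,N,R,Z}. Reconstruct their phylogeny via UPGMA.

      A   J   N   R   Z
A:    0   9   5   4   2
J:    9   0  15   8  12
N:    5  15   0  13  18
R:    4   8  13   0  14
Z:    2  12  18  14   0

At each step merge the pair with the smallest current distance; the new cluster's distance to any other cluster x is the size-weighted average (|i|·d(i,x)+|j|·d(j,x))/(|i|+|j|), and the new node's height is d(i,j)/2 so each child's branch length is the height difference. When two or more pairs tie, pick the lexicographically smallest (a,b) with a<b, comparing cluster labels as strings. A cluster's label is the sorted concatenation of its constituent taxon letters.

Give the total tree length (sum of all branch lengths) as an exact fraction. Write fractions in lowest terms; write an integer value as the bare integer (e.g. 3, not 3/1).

181/8

1. join A+Z (d=2) ⇒ AZ; edges |A|=1, |Z|=1
  updated: d(AZ,J)=21/2, d(AZ,N)=23/2, d(AZ,R)=9
2. join J+R (d=8) ⇒ JR; edges |J|=4, |R|=4
  updated: d(AZ,JR)=39/4, d(JR,N)=14
3. join AZ+JR (d=39/4) ⇒ AJRZ; edges |AZ|=31/8, |JR|=7/8
  updated: d(AJRZ,N)=51/4
4. join AJRZ+N (d=51/4) ⇒ AJNRZ; edges |AJRZ|=3/2, |N|=51/8
final tree: (((A:1,Z:1):31/8,(J:4,R:4):7/8):3/2,N:51/8)
total length: 181/8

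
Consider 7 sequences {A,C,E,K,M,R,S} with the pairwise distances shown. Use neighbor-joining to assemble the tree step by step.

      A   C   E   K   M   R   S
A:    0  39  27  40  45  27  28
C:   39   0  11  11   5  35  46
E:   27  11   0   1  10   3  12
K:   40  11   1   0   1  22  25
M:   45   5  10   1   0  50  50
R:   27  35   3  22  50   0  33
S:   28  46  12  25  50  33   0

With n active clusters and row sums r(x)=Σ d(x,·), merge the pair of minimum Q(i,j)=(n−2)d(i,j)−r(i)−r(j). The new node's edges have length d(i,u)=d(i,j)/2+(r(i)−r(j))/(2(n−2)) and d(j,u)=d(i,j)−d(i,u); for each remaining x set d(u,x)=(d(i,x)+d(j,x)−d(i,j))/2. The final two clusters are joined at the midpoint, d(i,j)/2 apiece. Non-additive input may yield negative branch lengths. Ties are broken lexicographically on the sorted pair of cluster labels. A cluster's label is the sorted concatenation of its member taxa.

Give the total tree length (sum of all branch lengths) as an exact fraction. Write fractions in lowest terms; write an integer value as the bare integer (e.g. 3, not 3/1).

243/4

iteration 1: select C,M (d=5, Q=-283); attach at lengths (11/10, 39/10); label the merged cluster CM
  updated: d(A,CM)=79/2, d(CM,E)=8, d(CM,K)=7/2, d(CM,R)=40, d(CM,S)=91/2
iteration 2: select CM,K (d=7/2, Q=-214); attach at lengths (59/8, -31/8); label the merged cluster CKM
  updated: d(A,CKM)=38, d(CKM,E)=11/4, d(CKM,R)=117/4, d(CKM,S)=67/2
iteration 3: select A,S (d=28, Q=-285/2); attach at lengths (65/4, 47/4); label the merged cluster AS
  updated: d(AS,CKM)=87/4, d(AS,E)=11/2, d(AS,R)=16
iteration 4: select AS,R (d=16, Q=-119/2); attach at lengths (27/4, 37/4); label the merged cluster ARS
  updated: d(ARS,CKM)=35/2, d(ARS,E)=-15/4
iteration 5: select ARS,CKM (d=35/2, Q=-33/2); attach at lengths (11/2, 12); label the merged cluster ACKMRS
  updated: d(ACKMRS,E)=-37/4
iteration 6: select ACKMRS,E (d=-37/4); attach at lengths (-37/8, -37/8); label the merged cluster ACEKMRS
final tree: ((((A:65/4,S:47/4):27/4,R:37/4):11/2,((C:11/10,M:39/10):59/8,K:-31/8):12):-37/8,E:-37/8)
total length: 243/4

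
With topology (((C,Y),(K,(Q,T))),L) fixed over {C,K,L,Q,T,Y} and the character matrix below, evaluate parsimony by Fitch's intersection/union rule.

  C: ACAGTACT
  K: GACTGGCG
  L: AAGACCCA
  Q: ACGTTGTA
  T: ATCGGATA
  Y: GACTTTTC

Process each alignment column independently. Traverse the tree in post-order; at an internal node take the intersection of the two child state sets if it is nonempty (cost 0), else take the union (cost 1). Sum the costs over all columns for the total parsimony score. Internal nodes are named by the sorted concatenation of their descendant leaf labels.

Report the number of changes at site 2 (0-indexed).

site 0, node CY: C={A} ∪ Y={G} → {A,G} (+1)
site 0, node QT: Q={A} ∩ T={A} → {A} (+0)
site 0, node KQT: K={G} ∪ QT={A} → {A,G} (+1)
site 0, node CKQTY: CY={A,G} ∩ KQT={A,G} → {A,G} (+0)
site 0, node CKLQTY: CKQTY={A,G} ∩ L={A} → {A} (+0)
site 1, node CY: C={C} ∪ Y={A} → {A,C} (+1)
site 1, node QT: Q={C} ∪ T={T} → {C,T} (+1)
site 1, node KQT: K={A} ∪ QT={C,T} → {A,C,T} (+1)
site 1, node CKQTY: CY={A,C} ∩ KQT={A,C,T} → {A,C} (+0)
site 1, node CKLQTY: CKQTY={A,C} ∩ L={A} → {A} (+0)
site 2, node CY: C={A} ∪ Y={C} → {A,C} (+1)
site 2, node QT: Q={G} ∪ T={C} → {C,G} (+1)
site 2, node KQT: K={C} ∩ QT={C,G} → {C} (+0)
site 2, node CKQTY: CY={A,C} ∩ KQT={C} → {C} (+0)
site 2, node CKLQTY: CKQTY={C} ∪ L={G} → {C,G} (+1)
site 3, node CY: C={G} ∪ Y={T} → {G,T} (+1)
site 3, node QT: Q={T} ∪ T={G} → {G,T} (+1)
site 3, node KQT: K={T} ∩ QT={G,T} → {T} (+0)
site 3, node CKQTY: CY={G,T} ∩ KQT={T} → {T} (+0)
site 3, node CKLQTY: CKQTY={T} ∪ L={A} → {A,T} (+1)
site 4, node CY: C={T} ∩ Y={T} → {T} (+0)
site 4, node QT: Q={T} ∪ T={G} → {G,T} (+1)
site 4, node KQT: K={G} ∩ QT={G,T} → {G} (+0)
site 4, node CKQTY: CY={T} ∪ KQT={G} → {G,T} (+1)
site 4, node CKLQTY: CKQTY={G,T} ∪ L={C} → {C,G,T} (+1)
site 5, node CY: C={A} ∪ Y={T} → {A,T} (+1)
site 5, node QT: Q={G} ∪ T={A} → {A,G} (+1)
site 5, node KQT: K={G} ∩ QT={A,G} → {G} (+0)
site 5, node CKQTY: CY={A,T} ∪ KQT={G} → {A,G,T} (+1)
site 5, node CKLQTY: CKQTY={A,G,T} ∪ L={C} → {A,C,G,T} (+1)
site 6, node CY: C={C} ∪ Y={T} → {C,T} (+1)
site 6, node QT: Q={T} ∩ T={T} → {T} (+0)
site 6, node KQT: K={C} ∪ QT={T} → {C,T} (+1)
site 6, node CKQTY: CY={C,T} ∩ KQT={C,T} → {C,T} (+0)
site 6, node CKLQTY: CKQTY={C,T} ∩ L={C} → {C} (+0)
site 7, node CY: C={T} ∪ Y={C} → {C,T} (+1)
site 7, node QT: Q={A} ∩ T={A} → {A} (+0)
site 7, node KQT: K={G} ∪ QT={A} → {A,G} (+1)
site 7, node CKQTY: CY={C,T} ∪ KQT={A,G} → {A,C,G,T} (+1)
site 7, node CKLQTY: CKQTY={A,C,G,T} ∩ L={A} → {A} (+0)
per-site changes: [2, 3, 3, 3, 3, 4, 2, 3]; total = 23

3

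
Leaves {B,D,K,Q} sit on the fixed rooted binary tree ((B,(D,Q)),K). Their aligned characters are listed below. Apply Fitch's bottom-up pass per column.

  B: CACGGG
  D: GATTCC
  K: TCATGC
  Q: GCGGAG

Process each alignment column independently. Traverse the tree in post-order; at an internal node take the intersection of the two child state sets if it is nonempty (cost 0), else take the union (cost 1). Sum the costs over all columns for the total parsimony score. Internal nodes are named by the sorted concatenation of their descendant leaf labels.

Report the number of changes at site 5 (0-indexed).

[col 0] DQ: children D:{G}, Q:{G} ∩→ {G}; cost 0
[col 0] BDQ: children B:{C}, DQ:{G} ∪→ {C,G}; cost 1
[col 0] BDKQ: children BDQ:{C,G}, K:{T} ∪→ {C,G,T}; cost 1
[col 1] DQ: children D:{A}, Q:{C} ∪→ {A,C}; cost 1
[col 1] BDQ: children B:{A}, DQ:{A,C} ∩→ {A}; cost 0
[col 1] BDKQ: children BDQ:{A}, K:{C} ∪→ {A,C}; cost 1
[col 2] DQ: children D:{T}, Q:{G} ∪→ {G,T}; cost 1
[col 2] BDQ: children B:{C}, DQ:{G,T} ∪→ {C,G,T}; cost 1
[col 2] BDKQ: children BDQ:{C,G,T}, K:{A} ∪→ {A,C,G,T}; cost 1
[col 3] DQ: children D:{T}, Q:{G} ∪→ {G,T}; cost 1
[col 3] BDQ: children B:{G}, DQ:{G,T} ∩→ {G}; cost 0
[col 3] BDKQ: children BDQ:{G}, K:{T} ∪→ {G,T}; cost 1
[col 4] DQ: children D:{C}, Q:{A} ∪→ {A,C}; cost 1
[col 4] BDQ: children B:{G}, DQ:{A,C} ∪→ {A,C,G}; cost 1
[col 4] BDKQ: children BDQ:{A,C,G}, K:{G} ∩→ {G}; cost 0
[col 5] DQ: children D:{C}, Q:{G} ∪→ {C,G}; cost 1
[col 5] BDQ: children B:{G}, DQ:{C,G} ∩→ {G}; cost 0
[col 5] BDKQ: children BDQ:{G}, K:{C} ∪→ {C,G}; cost 1
per-site changes: [2, 2, 3, 2, 2, 2]; total = 13

2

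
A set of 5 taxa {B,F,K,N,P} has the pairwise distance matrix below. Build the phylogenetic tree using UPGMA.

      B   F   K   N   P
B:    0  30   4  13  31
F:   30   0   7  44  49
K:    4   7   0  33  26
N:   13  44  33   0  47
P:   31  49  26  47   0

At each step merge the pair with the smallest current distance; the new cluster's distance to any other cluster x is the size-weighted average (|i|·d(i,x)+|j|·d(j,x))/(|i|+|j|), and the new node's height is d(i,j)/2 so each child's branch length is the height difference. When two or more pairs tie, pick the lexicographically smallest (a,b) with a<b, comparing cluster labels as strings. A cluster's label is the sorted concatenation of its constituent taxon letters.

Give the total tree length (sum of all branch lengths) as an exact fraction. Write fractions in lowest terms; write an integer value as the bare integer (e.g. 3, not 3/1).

step 1: merge (B,K) at d=4; branch lengths B→2, K→2; new cluster BK
  updated: d(BK,F)=37/2, d(BK,N)=23, d(BK,P)=57/2
step 2: merge (BK,F) at d=37/2; branch lengths BK→29/4, F→37/4; new cluster BFK
  updated: d(BFK,N)=30, d(BFK,P)=106/3
step 3: merge (BFK,N) at d=30; branch lengths BFK→23/4, N→15; new cluster BFKN
  updated: d(BFKN,P)=153/4
step 4: merge (BFKN,P) at d=153/4; branch lengths BFKN→33/8, P→153/8; new cluster BFKNP
final tree: ((((B:2,K:2):29/4,F:37/4):23/4,N:15):33/8,P:153/8)
total length: 129/2

129/2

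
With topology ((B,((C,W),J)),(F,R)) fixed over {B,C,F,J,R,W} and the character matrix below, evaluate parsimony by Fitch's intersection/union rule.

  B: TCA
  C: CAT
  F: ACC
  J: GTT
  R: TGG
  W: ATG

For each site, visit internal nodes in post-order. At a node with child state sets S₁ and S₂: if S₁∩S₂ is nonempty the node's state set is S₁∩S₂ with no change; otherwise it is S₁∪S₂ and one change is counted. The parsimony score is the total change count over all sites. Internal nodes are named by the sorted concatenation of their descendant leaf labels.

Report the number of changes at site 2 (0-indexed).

4

site 0, node CW: C={C} ∪ W={A} → {A,C} (+1)
site 0, node CJW: CW={A,C} ∪ J={G} → {A,C,G} (+1)
site 0, node BCJW: B={T} ∪ CJW={A,C,G} → {A,C,G,T} (+1)
site 0, node FR: F={A} ∪ R={T} → {A,T} (+1)
site 0, node BCFJRW: BCJW={A,C,G,T} ∩ FR={A,T} → {A,T} (+0)
site 1, node CW: C={A} ∪ W={T} → {A,T} (+1)
site 1, node CJW: CW={A,T} ∩ J={T} → {T} (+0)
site 1, node BCJW: B={C} ∪ CJW={T} → {C,T} (+1)
site 1, node FR: F={C} ∪ R={G} → {C,G} (+1)
site 1, node BCFJRW: BCJW={C,T} ∩ FR={C,G} → {C} (+0)
site 2, node CW: C={T} ∪ W={G} → {G,T} (+1)
site 2, node CJW: CW={G,T} ∩ J={T} → {T} (+0)
site 2, node BCJW: B={A} ∪ CJW={T} → {A,T} (+1)
site 2, node FR: F={C} ∪ R={G} → {C,G} (+1)
site 2, node BCFJRW: BCJW={A,T} ∪ FR={C,G} → {A,C,G,T} (+1)
per-site changes: [4, 3, 4]; total = 11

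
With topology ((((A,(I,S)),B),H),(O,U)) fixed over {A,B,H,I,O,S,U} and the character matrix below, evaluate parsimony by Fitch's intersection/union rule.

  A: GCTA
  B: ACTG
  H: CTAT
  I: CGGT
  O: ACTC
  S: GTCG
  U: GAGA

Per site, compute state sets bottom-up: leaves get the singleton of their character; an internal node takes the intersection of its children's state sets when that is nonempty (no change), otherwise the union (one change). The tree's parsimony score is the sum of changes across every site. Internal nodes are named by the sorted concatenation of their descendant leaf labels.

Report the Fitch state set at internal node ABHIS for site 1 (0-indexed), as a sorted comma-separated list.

C,T

site 0, node IS: I={C} ∪ S={G} → {C,G} (+1)
site 0, node AIS: A={G} ∩ IS={C,G} → {G} (+0)
site 0, node ABIS: AIS={G} ∪ B={A} → {A,G} (+1)
site 0, node ABHIS: ABIS={A,G} ∪ H={C} → {A,C,G} (+1)
site 0, node OU: O={A} ∪ U={G} → {A,G} (+1)
site 0, node ABHIOSU: ABHIS={A,C,G} ∩ OU={A,G} → {A,G} (+0)
site 1, node IS: I={G} ∪ S={T} → {G,T} (+1)
site 1, node AIS: A={C} ∪ IS={G,T} → {C,G,T} (+1)
site 1, node ABIS: AIS={C,G,T} ∩ B={C} → {C} (+0)
site 1, node ABHIS: ABIS={C} ∪ H={T} → {C,T} (+1)
site 1, node OU: O={C} ∪ U={A} → {A,C} (+1)
site 1, node ABHIOSU: ABHIS={C,T} ∩ OU={A,C} → {C} (+0)
site 2, node IS: I={G} ∪ S={C} → {C,G} (+1)
site 2, node AIS: A={T} ∪ IS={C,G} → {C,G,T} (+1)
site 2, node ABIS: AIS={C,G,T} ∩ B={T} → {T} (+0)
site 2, node ABHIS: ABIS={T} ∪ H={A} → {A,T} (+1)
site 2, node OU: O={T} ∪ U={G} → {G,T} (+1)
site 2, node ABHIOSU: ABHIS={A,T} ∩ OU={G,T} → {T} (+0)
site 3, node IS: I={T} ∪ S={G} → {G,T} (+1)
site 3, node AIS: A={A} ∪ IS={G,T} → {A,G,T} (+1)
site 3, node ABIS: AIS={A,G,T} ∩ B={G} → {G} (+0)
site 3, node ABHIS: ABIS={G} ∪ H={T} → {G,T} (+1)
site 3, node OU: O={C} ∪ U={A} → {A,C} (+1)
site 3, node ABHIOSU: ABHIS={G,T} ∪ OU={A,C} → {A,C,G,T} (+1)
per-site changes: [4, 4, 4, 5]; total = 17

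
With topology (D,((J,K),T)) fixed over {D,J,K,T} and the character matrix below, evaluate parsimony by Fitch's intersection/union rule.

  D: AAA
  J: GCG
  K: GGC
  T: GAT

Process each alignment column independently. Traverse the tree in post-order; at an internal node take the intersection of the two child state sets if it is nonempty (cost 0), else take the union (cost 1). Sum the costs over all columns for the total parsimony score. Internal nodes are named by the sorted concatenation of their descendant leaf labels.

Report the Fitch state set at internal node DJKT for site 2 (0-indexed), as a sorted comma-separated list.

[col 0] JK: children J:{G}, K:{G} ∩→ {G}; cost 0
[col 0] JKT: children JK:{G}, T:{G} ∩→ {G}; cost 0
[col 0] DJKT: children D:{A}, JKT:{G} ∪→ {A,G}; cost 1
[col 1] JK: children J:{C}, K:{G} ∪→ {C,G}; cost 1
[col 1] JKT: children JK:{C,G}, T:{A} ∪→ {A,C,G}; cost 1
[col 1] DJKT: children D:{A}, JKT:{A,C,G} ∩→ {A}; cost 0
[col 2] JK: children J:{G}, K:{C} ∪→ {C,G}; cost 1
[col 2] JKT: children JK:{C,G}, T:{T} ∪→ {C,G,T}; cost 1
[col 2] DJKT: children D:{A}, JKT:{C,G,T} ∪→ {A,C,G,T}; cost 1
per-site changes: [1, 2, 3]; total = 6

A,C,G,T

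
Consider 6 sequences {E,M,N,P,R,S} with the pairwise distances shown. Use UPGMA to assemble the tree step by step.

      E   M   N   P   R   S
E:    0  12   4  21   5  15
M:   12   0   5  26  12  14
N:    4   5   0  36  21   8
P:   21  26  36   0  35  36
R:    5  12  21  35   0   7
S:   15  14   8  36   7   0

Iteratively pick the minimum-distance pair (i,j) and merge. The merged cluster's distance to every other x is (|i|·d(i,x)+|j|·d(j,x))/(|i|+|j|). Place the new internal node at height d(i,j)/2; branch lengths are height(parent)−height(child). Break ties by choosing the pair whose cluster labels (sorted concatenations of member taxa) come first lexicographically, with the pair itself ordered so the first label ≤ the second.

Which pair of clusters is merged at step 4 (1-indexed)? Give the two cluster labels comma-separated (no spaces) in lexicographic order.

EMN,RS

step 1: merge (E,N) at d=4; branch lengths E→2, N→2; new cluster EN
  updated: d(EN,M)=17/2, d(EN,P)=57/2, d(EN,R)=13, d(EN,S)=23/2
step 2: merge (R,S) at d=7; branch lengths R→7/2, S→7/2; new cluster RS
  updated: d(EN,RS)=49/4, d(M,RS)=13, d(P,RS)=71/2
step 3: merge (EN,M) at d=17/2; branch lengths EN→9/4, M→17/4; new cluster EMN
  updated: d(EMN,P)=83/3, d(EMN,RS)=25/2
step 4: merge (EMN,RS) at d=25/2; branch lengths EMN→2, RS→11/4; new cluster EMNRS
  updated: d(EMNRS,P)=154/5
step 5: merge (EMNRS,P) at d=154/5; branch lengths EMNRS→183/20, P→77/5; new cluster EMNPRS
final tree: ((((E:2,N:2):9/4,M:17/4):2,(R:7/2,S:7/2):11/4):183/20,P:77/5)
total length: 234/5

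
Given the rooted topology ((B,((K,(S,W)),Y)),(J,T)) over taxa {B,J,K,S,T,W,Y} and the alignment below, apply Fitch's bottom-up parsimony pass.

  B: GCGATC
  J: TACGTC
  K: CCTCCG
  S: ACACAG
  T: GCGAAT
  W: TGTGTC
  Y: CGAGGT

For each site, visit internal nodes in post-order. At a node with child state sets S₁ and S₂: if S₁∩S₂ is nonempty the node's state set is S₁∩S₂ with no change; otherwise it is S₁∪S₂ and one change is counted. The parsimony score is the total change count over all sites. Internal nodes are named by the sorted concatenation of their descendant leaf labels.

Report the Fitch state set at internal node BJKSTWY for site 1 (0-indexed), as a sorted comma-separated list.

SW@0: {A} ∪ {T} = {A,T} (union, +1)
KSW@0: {C} ∪ {A,T} = {A,C,T} (union, +1)
KSWY@0: {A,C,T} ∩ {C} = {C} (intersection, +0)
BKSWY@0: {G} ∪ {C} = {C,G} (union, +1)
JT@0: {T} ∪ {G} = {G,T} (union, +1)
BJKSTWY@0: {C,G} ∩ {G,T} = {G} (intersection, +0)
SW@1: {C} ∪ {G} = {C,G} (union, +1)
KSW@1: {C} ∩ {C,G} = {C} (intersection, +0)
KSWY@1: {C} ∪ {G} = {C,G} (union, +1)
BKSWY@1: {C} ∩ {C,G} = {C} (intersection, +0)
JT@1: {A} ∪ {C} = {A,C} (union, +1)
BJKSTWY@1: {C} ∩ {A,C} = {C} (intersection, +0)
SW@2: {A} ∪ {T} = {A,T} (union, +1)
KSW@2: {T} ∩ {A,T} = {T} (intersection, +0)
KSWY@2: {T} ∪ {A} = {A,T} (union, +1)
BKSWY@2: {G} ∪ {A,T} = {A,G,T} (union, +1)
JT@2: {C} ∪ {G} = {C,G} (union, +1)
BJKSTWY@2: {A,G,T} ∩ {C,G} = {G} (intersection, +0)
SW@3: {C} ∪ {G} = {C,G} (union, +1)
KSW@3: {C} ∩ {C,G} = {C} (intersection, +0)
KSWY@3: {C} ∪ {G} = {C,G} (union, +1)
BKSWY@3: {A} ∪ {C,G} = {A,C,G} (union, +1)
JT@3: {G} ∪ {A} = {A,G} (union, +1)
BJKSTWY@3: {A,C,G} ∩ {A,G} = {A,G} (intersection, +0)
SW@4: {A} ∪ {T} = {A,T} (union, +1)
KSW@4: {C} ∪ {A,T} = {A,C,T} (union, +1)
KSWY@4: {A,C,T} ∪ {G} = {A,C,G,T} (union, +1)
BKSWY@4: {T} ∩ {A,C,G,T} = {T} (intersection, +0)
JT@4: {T} ∪ {A} = {A,T} (union, +1)
BJKSTWY@4: {T} ∩ {A,T} = {T} (intersection, +0)
SW@5: {G} ∪ {C} = {C,G} (union, +1)
KSW@5: {G} ∩ {C,G} = {G} (intersection, +0)
KSWY@5: {G} ∪ {T} = {G,T} (union, +1)
BKSWY@5: {C} ∪ {G,T} = {C,G,T} (union, +1)
JT@5: {C} ∪ {T} = {C,T} (union, +1)
BJKSTWY@5: {C,G,T} ∩ {C,T} = {C,T} (intersection, +0)
per-site changes: [4, 3, 4, 4, 4, 4]; total = 23

C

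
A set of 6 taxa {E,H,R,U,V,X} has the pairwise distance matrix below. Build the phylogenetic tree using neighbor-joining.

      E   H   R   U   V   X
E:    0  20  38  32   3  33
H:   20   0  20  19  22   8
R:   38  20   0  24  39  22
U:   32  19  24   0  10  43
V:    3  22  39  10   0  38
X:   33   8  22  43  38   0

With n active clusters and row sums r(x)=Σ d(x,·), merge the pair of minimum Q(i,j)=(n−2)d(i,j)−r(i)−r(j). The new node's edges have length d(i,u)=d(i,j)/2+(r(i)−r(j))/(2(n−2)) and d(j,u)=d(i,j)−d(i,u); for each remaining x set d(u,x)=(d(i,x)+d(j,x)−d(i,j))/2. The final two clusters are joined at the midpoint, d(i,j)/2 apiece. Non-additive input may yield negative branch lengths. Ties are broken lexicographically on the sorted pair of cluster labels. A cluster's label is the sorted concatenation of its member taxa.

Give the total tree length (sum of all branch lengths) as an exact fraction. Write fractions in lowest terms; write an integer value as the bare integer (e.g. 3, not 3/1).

911/16

iteration 1: select E,V (d=3, Q=-226); attach at lengths (13/4, -1/4); label the merged cluster EV
  updated: d(EV,H)=39/2, d(EV,R)=37, d(EV,U)=39/2, d(EV,X)=34
iteration 2: select EV,U (d=39/2, Q=-157); attach at lengths (21/2, 9); label the merged cluster EUV
  updated: d(EUV,H)=19/2, d(EUV,R)=83/4, d(EUV,X)=115/4
iteration 3: select EUV,R (d=83/4, Q=-321/4); attach at lengths (151/16, 181/16); label the merged cluster ERUV
  updated: d(ERUV,H)=35/8, d(ERUV,X)=15
iteration 4: select ERUV,H (d=35/8, Q=-219/8); attach at lengths (91/16, -21/16); label the merged cluster EHRUV
  updated: d(EHRUV,X)=149/16
iteration 5: select EHRUV,X (d=149/16); attach at lengths (149/32, 149/32); label the merged cluster EHRUVX
final tree: (((((E:13/4,V:-1/4):21/2,U:9):151/16,R:181/16):91/16,H:-21/16):149/32,X:149/32)
total length: 911/16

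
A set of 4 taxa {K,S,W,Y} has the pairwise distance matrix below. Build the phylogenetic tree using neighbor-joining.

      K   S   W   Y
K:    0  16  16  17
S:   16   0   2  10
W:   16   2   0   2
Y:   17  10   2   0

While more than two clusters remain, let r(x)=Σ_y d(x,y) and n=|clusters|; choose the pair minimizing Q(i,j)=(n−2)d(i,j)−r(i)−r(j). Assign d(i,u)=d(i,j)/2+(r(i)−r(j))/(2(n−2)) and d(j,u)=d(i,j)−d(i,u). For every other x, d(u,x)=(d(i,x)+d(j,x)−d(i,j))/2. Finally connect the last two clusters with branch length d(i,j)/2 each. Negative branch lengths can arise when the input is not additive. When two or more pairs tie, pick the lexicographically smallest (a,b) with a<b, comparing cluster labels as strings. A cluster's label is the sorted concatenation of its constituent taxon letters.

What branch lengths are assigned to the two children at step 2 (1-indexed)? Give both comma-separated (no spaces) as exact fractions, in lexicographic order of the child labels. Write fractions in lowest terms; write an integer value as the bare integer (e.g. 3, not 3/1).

9/4,-5/4

iteration 1: select K,S (d=16, Q=-45); attach at lengths (53/4, 11/4); label the merged cluster KS
  updated: d(KS,W)=1, d(KS,Y)=11/2
iteration 2: select KS,W (d=1, Q=-17/2); attach at lengths (9/4, -5/4); label the merged cluster KSW
  updated: d(KSW,Y)=13/4
iteration 3: select KSW,Y (d=13/4); attach at lengths (13/8, 13/8); label the merged cluster KSWY
final tree: (((K:53/4,S:11/4):9/4,W:-5/4):13/8,Y:13/8)
total length: 81/4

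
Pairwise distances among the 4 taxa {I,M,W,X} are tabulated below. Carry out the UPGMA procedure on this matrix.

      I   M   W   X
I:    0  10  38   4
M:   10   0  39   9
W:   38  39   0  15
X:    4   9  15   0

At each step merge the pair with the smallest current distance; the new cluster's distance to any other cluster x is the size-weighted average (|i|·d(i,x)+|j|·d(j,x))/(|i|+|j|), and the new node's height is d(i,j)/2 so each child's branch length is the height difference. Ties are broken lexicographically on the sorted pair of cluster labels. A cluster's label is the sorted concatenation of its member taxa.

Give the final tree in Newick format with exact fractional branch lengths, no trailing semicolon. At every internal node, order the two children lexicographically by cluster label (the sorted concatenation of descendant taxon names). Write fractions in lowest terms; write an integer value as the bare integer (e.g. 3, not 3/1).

iteration 1: select I,X (d=4); attach at lengths (2, 2); label the merged cluster IX
  updated: d(IX,M)=19/2, d(IX,W)=53/2
iteration 2: select IX,M (d=19/2); attach at lengths (11/4, 19/4); label the merged cluster IMX
  updated: d(IMX,W)=92/3
iteration 3: select IMX,W (d=92/3); attach at lengths (127/12, 46/3); label the merged cluster IMWX
final tree: (((I:2,X:2):11/4,M:19/4):127/12,W:46/3)
total length: 449/12

(((I:2,X:2):11/4,M:19/4):127/12,W:46/3)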